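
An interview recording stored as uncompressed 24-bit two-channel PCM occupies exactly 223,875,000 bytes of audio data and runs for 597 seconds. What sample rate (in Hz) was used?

62,500 Hz

Bytes = sample_rate × seconds × bytes_per_sample × channels.
sample_rate = 223,875,000 / (597 × 3 × 2) = 223,875,000 / 3,582 = 62,500 Hz.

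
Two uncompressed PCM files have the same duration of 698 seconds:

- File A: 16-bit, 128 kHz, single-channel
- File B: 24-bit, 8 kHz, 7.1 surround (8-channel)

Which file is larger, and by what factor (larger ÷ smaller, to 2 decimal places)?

File A, by a factor of 1.33

File A: 128,000 × 2 × 1 = 256,000 bytes/s.
File B: 8,000 × 3 × 8 = 192,000 bytes/s.
File A is larger; ratio = 178,688,000 / 134,016,000 = 1.33.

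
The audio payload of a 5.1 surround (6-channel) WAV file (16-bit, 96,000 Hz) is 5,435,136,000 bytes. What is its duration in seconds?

4,718 seconds

Byte rate = 96,000 × 2 × 6 = 1,152,000 bytes/s.
Duration = 5,435,136,000 / 1,152,000 = 4,718 s.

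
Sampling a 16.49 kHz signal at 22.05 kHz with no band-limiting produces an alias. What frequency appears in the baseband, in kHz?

Nyquist = 22,050/2 = 11,025 Hz; 16,490 Hz exceeds it.
Alias = |16,490 − 1×22,050| = |16,490 − 22,050| = 5,560 Hz = 5.56 kHz.

5.56 kHz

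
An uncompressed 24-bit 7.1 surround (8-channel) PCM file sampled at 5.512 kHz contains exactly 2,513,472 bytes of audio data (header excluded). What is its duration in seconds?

Byte rate = 5,512 × 3 × 8 = 132,288 bytes/s.
Duration = 2,513,472 / 132,288 = 19 s.

19 seconds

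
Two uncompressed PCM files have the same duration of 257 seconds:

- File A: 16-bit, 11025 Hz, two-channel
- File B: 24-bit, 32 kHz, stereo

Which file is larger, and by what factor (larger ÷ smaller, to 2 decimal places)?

File A: 11,025 × 2 × 2 = 44,100 bytes/s.
File B: 32,000 × 3 × 2 = 192,000 bytes/s.
File B is larger; ratio = 49,344,000 / 11,333,700 = 4.35.

File B, by a factor of 4.35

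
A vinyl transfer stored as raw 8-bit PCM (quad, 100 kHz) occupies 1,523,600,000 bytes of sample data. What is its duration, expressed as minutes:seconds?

Byte rate = 100,000 × 1 × 4 = 400,000 bytes/s.
Duration = 1,523,600,000 / 400,000 = 3,809 s.
3,809 s = 63:29.

63:29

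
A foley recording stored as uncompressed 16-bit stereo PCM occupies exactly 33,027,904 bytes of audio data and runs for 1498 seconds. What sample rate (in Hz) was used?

5,512 Hz

Bytes = sample_rate × seconds × bytes_per_sample × channels.
sample_rate = 33,027,904 / (1,498 × 2 × 2) = 33,027,904 / 5,992 = 5,512 Hz.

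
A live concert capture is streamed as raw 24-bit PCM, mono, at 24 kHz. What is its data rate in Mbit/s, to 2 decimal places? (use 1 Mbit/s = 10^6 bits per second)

Bit rate = 24,000 × 24 × 1 = 576,000 bits/s.
= 0.58 Mbit/s.

0.58 Mbit/s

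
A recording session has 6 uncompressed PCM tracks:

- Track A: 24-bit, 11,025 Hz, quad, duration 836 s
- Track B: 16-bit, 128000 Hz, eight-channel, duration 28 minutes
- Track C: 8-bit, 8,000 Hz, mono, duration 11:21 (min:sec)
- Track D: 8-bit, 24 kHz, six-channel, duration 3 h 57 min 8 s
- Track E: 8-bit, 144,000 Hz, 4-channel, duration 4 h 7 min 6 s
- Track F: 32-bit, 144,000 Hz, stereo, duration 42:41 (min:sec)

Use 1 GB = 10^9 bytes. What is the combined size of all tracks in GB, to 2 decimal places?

Track A: 11,025 × 836 × 3 × 4 = 110,602,800 bytes.
Track B: 28 minutes = 1,680 s; 128,000 × 1,680 × 2 × 8 = 3,440,640,000 bytes.
Track C: 11:21 (min:sec) = 681 s; 8,000 × 681 × 1 × 1 = 5,448,000 bytes.
Track D: 3 h 57 min 8 s = 14,228 s; 24,000 × 14,228 × 1 × 6 = 2,048,832,000 bytes.
Track E: 4 h 7 min 6 s = 14,826 s; 144,000 × 14,826 × 1 × 4 = 8,539,776,000 bytes.
Track F: 42:41 (min:sec) = 2,561 s; 144,000 × 2,561 × 4 × 2 = 2,950,272,000 bytes.
Total = 17,095,570,800 bytes = 17.10 GB.

17.10 GB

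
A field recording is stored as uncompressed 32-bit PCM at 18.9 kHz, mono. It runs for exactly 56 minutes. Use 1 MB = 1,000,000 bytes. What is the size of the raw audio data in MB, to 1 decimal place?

254.0 MB

Duration = exactly 56 minutes = 3,360 s.
Bytes = 18,900 samples/s × 3,360 s × 4 bytes/sample × 1 ch = 254,016,000 bytes.
254,016,000 / 1,000,000 = 254.0 MB.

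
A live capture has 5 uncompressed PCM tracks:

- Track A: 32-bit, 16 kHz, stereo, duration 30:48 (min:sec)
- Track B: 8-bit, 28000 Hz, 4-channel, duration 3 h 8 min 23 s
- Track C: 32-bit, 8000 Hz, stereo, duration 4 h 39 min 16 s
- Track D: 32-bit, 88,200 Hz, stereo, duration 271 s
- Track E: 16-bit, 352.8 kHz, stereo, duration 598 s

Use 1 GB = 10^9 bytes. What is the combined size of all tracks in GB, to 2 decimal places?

3.61 GB

Track A: 30:48 (min:sec) = 1,848 s; 16,000 × 1,848 × 4 × 2 = 236,544,000 bytes.
Track B: 3 h 8 min 23 s = 11,303 s; 28,000 × 11,303 × 1 × 4 = 1,265,936,000 bytes.
Track C: 4 h 39 min 16 s = 16,756 s; 8,000 × 16,756 × 4 × 2 = 1,072,384,000 bytes.
Track D: 88,200 × 271 × 4 × 2 = 191,217,600 bytes.
Track E: 352,800 × 598 × 2 × 2 = 843,897,600 bytes.
Total = 3,609,979,200 bytes = 3.61 GB.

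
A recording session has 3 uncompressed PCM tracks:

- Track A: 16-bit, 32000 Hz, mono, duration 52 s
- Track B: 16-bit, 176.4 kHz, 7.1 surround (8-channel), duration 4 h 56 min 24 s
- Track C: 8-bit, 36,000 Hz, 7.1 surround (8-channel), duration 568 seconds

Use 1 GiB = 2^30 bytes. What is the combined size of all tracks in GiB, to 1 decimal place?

Track A: 32,000 × 52 × 2 × 1 = 3,328,000 bytes.
Track B: 4 h 56 min 24 s = 17,784 s; 176,400 × 17,784 × 2 × 8 = 50,193,561,600 bytes.
Track C: 36,000 × 568 × 1 × 8 = 163,584,000 bytes.
Total = 50,360,473,600 bytes = 46.9 GiB.

46.9 GiB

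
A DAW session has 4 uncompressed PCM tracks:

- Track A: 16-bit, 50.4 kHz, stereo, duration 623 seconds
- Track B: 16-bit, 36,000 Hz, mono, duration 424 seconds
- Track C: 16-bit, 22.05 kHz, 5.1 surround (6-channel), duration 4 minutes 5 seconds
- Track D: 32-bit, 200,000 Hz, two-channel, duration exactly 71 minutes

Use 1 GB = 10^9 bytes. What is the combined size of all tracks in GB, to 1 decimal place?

7.0 GB

Track A: 50,400 × 623 × 2 × 2 = 125,596,800 bytes.
Track B: 36,000 × 424 × 2 × 1 = 30,528,000 bytes.
Track C: 4 minutes 5 seconds = 245 s; 22,050 × 245 × 2 × 6 = 64,827,000 bytes.
Track D: exactly 71 minutes = 4,260 s; 200,000 × 4,260 × 4 × 2 = 6,816,000,000 bytes.
Total = 7,036,951,800 bytes = 7.0 GB.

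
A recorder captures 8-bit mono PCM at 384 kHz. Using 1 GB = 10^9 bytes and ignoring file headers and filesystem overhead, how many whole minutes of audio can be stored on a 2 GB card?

Uncompressed byte rate = 384,000 × 1 × 1 = 384,000 bytes/s.
Capacity = 2 × 1,000,000,000 = 2,000,000,000 bytes.
2,000,000,000 / 384,000 ≈ 5208.33 s → 86 minutes.

86 minutes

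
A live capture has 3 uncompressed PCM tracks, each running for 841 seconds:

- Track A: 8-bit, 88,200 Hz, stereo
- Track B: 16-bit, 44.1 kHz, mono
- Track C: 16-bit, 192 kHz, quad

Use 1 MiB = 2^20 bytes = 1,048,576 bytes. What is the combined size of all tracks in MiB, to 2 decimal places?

Track A: 88,200 × 841 × 1 × 2 = 148,352,400 bytes.
Track B: 44,100 × 841 × 2 × 1 = 74,176,200 bytes.
Track C: 192,000 × 841 × 2 × 4 = 1,291,776,000 bytes.
Total = 1,514,304,600 bytes = 1444.15 MiB.

1444.15 MiB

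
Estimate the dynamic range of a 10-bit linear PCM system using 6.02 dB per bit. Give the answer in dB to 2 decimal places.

10 × 6.02 = 60.20 dB.

60.20 dB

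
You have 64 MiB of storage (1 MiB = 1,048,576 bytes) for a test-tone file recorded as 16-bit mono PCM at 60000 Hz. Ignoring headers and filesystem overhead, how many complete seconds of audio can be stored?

559 seconds

Uncompressed byte rate = 60,000 × 2 × 1 = 120,000 bytes/s.
Capacity = 64 × 1,048,576 = 67,108,864 bytes.
67,108,864 / 120,000 ≈ 559.24 s → 559 seconds.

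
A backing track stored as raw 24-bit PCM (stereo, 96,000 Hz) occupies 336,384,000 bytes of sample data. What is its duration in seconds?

584 seconds

Byte rate = 96,000 × 3 × 2 = 576,000 bytes/s.
Duration = 336,384,000 / 576,000 = 584 s.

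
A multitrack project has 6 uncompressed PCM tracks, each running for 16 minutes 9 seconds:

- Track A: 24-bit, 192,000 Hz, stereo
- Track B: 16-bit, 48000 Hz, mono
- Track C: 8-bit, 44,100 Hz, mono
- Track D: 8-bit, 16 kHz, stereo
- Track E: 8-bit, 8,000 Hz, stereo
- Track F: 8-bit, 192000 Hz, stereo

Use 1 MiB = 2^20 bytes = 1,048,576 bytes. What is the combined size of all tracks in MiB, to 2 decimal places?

1593.26 MiB

16 minutes 9 seconds = 969 s.
Track A: 192,000 × 969 × 3 × 2 = 1,116,288,000 bytes.
Track B: 48,000 × 969 × 2 × 1 = 93,024,000 bytes.
Track C: 44,100 × 969 × 1 × 1 = 42,732,900 bytes.
Track D: 16,000 × 969 × 1 × 2 = 31,008,000 bytes.
Track E: 8,000 × 969 × 1 × 2 = 15,504,000 bytes.
Track F: 192,000 × 969 × 1 × 2 = 372,096,000 bytes.
Total = 1,670,652,900 bytes = 1593.26 MiB.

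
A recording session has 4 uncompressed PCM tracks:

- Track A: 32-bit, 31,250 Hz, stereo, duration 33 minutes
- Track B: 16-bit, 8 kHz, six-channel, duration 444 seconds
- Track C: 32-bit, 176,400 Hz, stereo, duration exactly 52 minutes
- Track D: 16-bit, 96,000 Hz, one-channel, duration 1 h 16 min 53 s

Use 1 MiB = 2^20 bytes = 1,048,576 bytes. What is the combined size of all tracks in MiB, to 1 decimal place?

Track A: 33 minutes = 1,980 s; 31,250 × 1,980 × 4 × 2 = 495,000,000 bytes.
Track B: 8,000 × 444 × 2 × 6 = 42,624,000 bytes.
Track C: exactly 52 minutes = 3,120 s; 176,400 × 3,120 × 4 × 2 = 4,402,944,000 bytes.
Track D: 1 h 16 min 53 s = 4,613 s; 96,000 × 4,613 × 2 × 1 = 885,696,000 bytes.
Total = 5,826,264,000 bytes = 5556.4 MiB.

5556.4 MiB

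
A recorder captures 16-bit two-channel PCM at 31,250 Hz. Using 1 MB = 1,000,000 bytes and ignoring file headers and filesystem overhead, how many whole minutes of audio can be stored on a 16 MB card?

Uncompressed byte rate = 31,250 × 2 × 2 = 125,000 bytes/s.
Capacity = 16 × 1,000,000 = 16,000,000 bytes.
16,000,000 / 125,000 ≈ 128 s → 2 minutes.

2 minutes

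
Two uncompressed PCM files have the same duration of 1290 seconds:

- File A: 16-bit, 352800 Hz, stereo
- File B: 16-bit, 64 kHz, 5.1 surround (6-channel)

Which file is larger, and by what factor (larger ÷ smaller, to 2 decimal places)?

File A, by a factor of 1.84

File A: 352,800 × 2 × 2 = 1,411,200 bytes/s.
File B: 64,000 × 2 × 6 = 768,000 bytes/s.
File A is larger; ratio = 1,820,448,000 / 990,720,000 = 1.84.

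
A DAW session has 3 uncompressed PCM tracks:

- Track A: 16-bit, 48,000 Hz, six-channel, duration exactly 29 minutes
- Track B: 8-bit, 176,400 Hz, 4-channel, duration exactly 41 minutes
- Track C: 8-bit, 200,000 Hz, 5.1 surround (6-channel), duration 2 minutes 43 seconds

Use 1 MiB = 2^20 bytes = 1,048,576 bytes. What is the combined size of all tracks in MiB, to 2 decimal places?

2797.71 MiB

Track A: exactly 29 minutes = 1,740 s; 48,000 × 1,740 × 2 × 6 = 1,002,240,000 bytes.
Track B: exactly 41 minutes = 2,460 s; 176,400 × 2,460 × 1 × 4 = 1,735,776,000 bytes.
Track C: 2 minutes 43 seconds = 163 s; 200,000 × 163 × 1 × 6 = 195,600,000 bytes.
Total = 2,933,616,000 bytes = 2797.71 MiB.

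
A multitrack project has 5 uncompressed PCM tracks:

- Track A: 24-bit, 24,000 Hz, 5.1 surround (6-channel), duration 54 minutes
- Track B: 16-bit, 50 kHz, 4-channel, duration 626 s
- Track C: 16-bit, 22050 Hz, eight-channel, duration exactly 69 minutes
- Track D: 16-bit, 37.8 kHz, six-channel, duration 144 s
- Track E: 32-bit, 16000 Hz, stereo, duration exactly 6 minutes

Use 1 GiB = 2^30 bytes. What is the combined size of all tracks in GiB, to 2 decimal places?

3.00 GiB

Track A: 54 minutes = 3,240 s; 24,000 × 3,240 × 3 × 6 = 1,399,680,000 bytes.
Track B: 50,000 × 626 × 2 × 4 = 250,400,000 bytes.
Track C: exactly 69 minutes = 4,140 s; 22,050 × 4,140 × 2 × 8 = 1,460,592,000 bytes.
Track D: 37,800 × 144 × 2 × 6 = 65,318,400 bytes.
Track E: exactly 6 minutes = 360 s; 16,000 × 360 × 4 × 2 = 46,080,000 bytes.
Total = 3,222,070,400 bytes = 3.00 GiB.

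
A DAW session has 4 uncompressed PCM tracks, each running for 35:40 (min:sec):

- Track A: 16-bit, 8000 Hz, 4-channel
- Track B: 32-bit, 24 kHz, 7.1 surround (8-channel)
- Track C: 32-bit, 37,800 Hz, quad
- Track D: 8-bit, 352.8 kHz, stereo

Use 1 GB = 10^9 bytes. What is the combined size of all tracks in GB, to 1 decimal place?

4.6 GB

35:40 (min:sec) = 2,140 s.
Track A: 8,000 × 2,140 × 2 × 4 = 136,960,000 bytes.
Track B: 24,000 × 2,140 × 4 × 8 = 1,643,520,000 bytes.
Track C: 37,800 × 2,140 × 4 × 4 = 1,294,272,000 bytes.
Track D: 352,800 × 2,140 × 1 × 2 = 1,509,984,000 bytes.
Total = 4,584,736,000 bytes = 4.6 GB.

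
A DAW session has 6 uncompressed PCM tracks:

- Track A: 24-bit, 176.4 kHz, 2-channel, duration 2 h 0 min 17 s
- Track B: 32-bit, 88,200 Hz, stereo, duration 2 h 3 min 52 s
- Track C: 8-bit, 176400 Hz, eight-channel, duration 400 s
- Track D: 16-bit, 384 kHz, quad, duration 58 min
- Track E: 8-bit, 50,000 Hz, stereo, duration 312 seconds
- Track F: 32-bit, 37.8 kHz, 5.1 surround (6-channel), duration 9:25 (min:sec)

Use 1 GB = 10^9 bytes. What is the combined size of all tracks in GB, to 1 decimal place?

Track A: 2 h 0 min 17 s = 7,217 s; 176,400 × 7,217 × 3 × 2 = 7,638,472,800 bytes.
Track B: 2 h 3 min 52 s = 7,432 s; 88,200 × 7,432 × 4 × 2 = 5,244,019,200 bytes.
Track C: 176,400 × 400 × 1 × 8 = 564,480,000 bytes.
Track D: 58 min = 3,480 s; 384,000 × 3,480 × 2 × 4 = 10,690,560,000 bytes.
Track E: 50,000 × 312 × 1 × 2 = 31,200,000 bytes.
Track F: 9:25 (min:sec) = 565 s; 37,800 × 565 × 4 × 6 = 512,568,000 bytes.
Total = 24,681,300,000 bytes = 24.7 GB.

24.7 GB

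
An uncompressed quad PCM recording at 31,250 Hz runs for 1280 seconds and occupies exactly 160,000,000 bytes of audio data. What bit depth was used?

8 bits

Bytes per sample = 160,000,000 / (31,250 × 1,280 × 4) = 160,000,000 / 160,000,000 = 1.
Bit depth = 1 × 8 = 8 bits.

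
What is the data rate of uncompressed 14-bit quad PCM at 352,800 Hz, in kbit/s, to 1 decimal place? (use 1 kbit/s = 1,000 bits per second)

Bit rate = 352,800 × 14 × 4 = 19,756,800 bits/s.
= 19756.8 kbit/s.

19756.8 kbit/s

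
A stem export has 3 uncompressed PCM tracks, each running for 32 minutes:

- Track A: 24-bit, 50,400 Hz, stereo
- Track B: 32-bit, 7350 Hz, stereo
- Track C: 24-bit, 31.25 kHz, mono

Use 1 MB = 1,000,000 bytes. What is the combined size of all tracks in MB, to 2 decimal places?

32 minutes = 1,920 s.
Track A: 50,400 × 1,920 × 3 × 2 = 580,608,000 bytes.
Track B: 7,350 × 1,920 × 4 × 2 = 112,896,000 bytes.
Track C: 31,250 × 1,920 × 3 × 1 = 180,000,000 bytes.
Total = 873,504,000 bytes = 873.50 MB.

873.50 MB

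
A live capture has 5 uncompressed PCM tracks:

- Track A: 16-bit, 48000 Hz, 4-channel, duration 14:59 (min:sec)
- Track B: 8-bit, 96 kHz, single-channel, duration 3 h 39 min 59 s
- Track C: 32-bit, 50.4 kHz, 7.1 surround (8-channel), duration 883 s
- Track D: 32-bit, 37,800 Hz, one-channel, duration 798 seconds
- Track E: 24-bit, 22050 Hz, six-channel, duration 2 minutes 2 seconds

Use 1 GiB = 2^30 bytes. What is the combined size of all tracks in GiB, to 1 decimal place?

3.0 GiB

Track A: 14:59 (min:sec) = 899 s; 48,000 × 899 × 2 × 4 = 345,216,000 bytes.
Track B: 3 h 39 min 59 s = 13,199 s; 96,000 × 13,199 × 1 × 1 = 1,267,104,000 bytes.
Track C: 50,400 × 883 × 4 × 8 = 1,424,102,400 bytes.
Track D: 37,800 × 798 × 4 × 1 = 120,657,600 bytes.
Track E: 2 minutes 2 seconds = 122 s; 22,050 × 122 × 3 × 6 = 48,421,800 bytes.
Total = 3,205,501,800 bytes = 3.0 GiB.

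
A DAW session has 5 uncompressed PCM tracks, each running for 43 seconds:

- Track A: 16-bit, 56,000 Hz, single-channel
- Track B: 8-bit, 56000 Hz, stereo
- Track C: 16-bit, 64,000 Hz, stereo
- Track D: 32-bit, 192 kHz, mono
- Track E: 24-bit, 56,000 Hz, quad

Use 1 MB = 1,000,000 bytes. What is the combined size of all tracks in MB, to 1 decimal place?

82.6 MB

Track A: 56,000 × 43 × 2 × 1 = 4,816,000 bytes.
Track B: 56,000 × 43 × 1 × 2 = 4,816,000 bytes.
Track C: 64,000 × 43 × 2 × 2 = 11,008,000 bytes.
Track D: 192,000 × 43 × 4 × 1 = 33,024,000 bytes.
Track E: 56,000 × 43 × 3 × 4 = 28,896,000 bytes.
Total = 82,560,000 bytes = 82.6 MB.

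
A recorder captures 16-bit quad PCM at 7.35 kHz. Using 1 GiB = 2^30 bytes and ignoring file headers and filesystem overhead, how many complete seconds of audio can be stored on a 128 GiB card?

2,337,397 seconds

Uncompressed byte rate = 7,350 × 2 × 4 = 58,800 bytes/s.
Capacity = 128 × 1,073,741,824 = 137,438,953,472 bytes.
137,438,953,472 / 58,800 ≈ 2337397.17 s → 2,337,397 seconds.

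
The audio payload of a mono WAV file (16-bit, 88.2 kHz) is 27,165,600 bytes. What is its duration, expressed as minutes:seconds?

Byte rate = 88,200 × 2 × 1 = 176,400 bytes/s.
Duration = 27,165,600 / 176,400 = 154 s.
154 s = 2:34.

2:34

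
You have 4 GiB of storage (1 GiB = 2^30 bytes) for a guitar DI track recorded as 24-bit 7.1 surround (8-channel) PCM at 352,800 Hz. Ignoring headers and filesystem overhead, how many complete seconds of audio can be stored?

507 seconds

Uncompressed byte rate = 352,800 × 3 × 8 = 8,467,200 bytes/s.
Capacity = 4 × 1,073,741,824 = 4,294,967,296 bytes.
4,294,967,296 / 8,467,200 ≈ 507.25 s → 507 seconds.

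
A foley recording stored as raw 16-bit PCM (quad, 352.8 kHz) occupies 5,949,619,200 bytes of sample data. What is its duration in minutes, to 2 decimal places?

35.13 minutes

Byte rate = 352,800 × 2 × 4 = 2,822,400 bytes/s.
Duration = 5,949,619,200 / 2,822,400 = 2,108 s.
2,108 s / 60 = 35.13 minutes.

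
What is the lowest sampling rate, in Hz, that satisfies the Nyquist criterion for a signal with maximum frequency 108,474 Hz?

Minimum sample rate = 2 × 108,474 Hz = 216,948 Hz.

216,948 Hz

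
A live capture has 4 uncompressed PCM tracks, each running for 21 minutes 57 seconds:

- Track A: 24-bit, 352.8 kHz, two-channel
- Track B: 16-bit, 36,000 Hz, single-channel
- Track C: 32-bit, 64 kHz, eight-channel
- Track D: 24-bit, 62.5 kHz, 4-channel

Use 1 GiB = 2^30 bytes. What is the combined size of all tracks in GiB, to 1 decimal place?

21 minutes 57 seconds = 1,317 s.
Track A: 352,800 × 1,317 × 3 × 2 = 2,787,825,600 bytes.
Track B: 36,000 × 1,317 × 2 × 1 = 94,824,000 bytes.
Track C: 64,000 × 1,317 × 4 × 8 = 2,697,216,000 bytes.
Track D: 62,500 × 1,317 × 3 × 4 = 987,750,000 bytes.
Total = 6,567,615,600 bytes = 6.1 GiB.

6.1 GiB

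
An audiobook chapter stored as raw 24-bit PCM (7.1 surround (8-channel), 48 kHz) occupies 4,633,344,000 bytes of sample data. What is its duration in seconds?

4,022 seconds

Byte rate = 48,000 × 3 × 8 = 1,152,000 bytes/s.
Duration = 4,633,344,000 / 1,152,000 = 4,022 s.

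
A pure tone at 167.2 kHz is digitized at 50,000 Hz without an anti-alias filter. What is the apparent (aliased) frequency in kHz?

17.2 kHz

Nyquist = 50,000/2 = 25,000 Hz; 167,200 Hz exceeds it.
Alias = |167,200 − 3×50,000| = |167,200 − 150,000| = 17,200 Hz = 17.2 kHz.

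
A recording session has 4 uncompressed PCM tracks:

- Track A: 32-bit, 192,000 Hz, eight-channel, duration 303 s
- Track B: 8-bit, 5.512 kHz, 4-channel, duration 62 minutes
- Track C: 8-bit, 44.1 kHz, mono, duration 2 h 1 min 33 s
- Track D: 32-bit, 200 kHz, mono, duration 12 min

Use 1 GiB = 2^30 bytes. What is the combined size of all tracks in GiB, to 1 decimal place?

2.6 GiB

Track A: 192,000 × 303 × 4 × 8 = 1,861,632,000 bytes.
Track B: 62 minutes = 3,720 s; 5,512 × 3,720 × 1 × 4 = 82,018,560 bytes.
Track C: 2 h 1 min 33 s = 7,293 s; 44,100 × 7,293 × 1 × 1 = 321,621,300 bytes.
Track D: 12 min = 720 s; 200,000 × 720 × 4 × 1 = 576,000,000 bytes.
Total = 2,841,271,860 bytes = 2.6 GiB.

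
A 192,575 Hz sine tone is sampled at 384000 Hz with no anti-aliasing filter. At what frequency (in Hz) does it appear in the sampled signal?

Nyquist = 384,000/2 = 192,000 Hz; 192,575 Hz exceeds it.
Alias = |192,575 − 1×384,000| = |192,575 − 384,000| = 191,425 Hz.

191,425 Hz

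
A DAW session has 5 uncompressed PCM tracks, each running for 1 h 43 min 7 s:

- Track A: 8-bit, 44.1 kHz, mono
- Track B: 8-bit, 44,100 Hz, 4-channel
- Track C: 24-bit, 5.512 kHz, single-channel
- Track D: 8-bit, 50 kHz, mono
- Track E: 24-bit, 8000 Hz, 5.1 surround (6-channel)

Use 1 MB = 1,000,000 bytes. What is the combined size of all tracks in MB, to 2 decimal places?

1 h 43 min 7 s = 6,187 s.
Track A: 44,100 × 6,187 × 1 × 1 = 272,846,700 bytes.
Track B: 44,100 × 6,187 × 1 × 4 = 1,091,386,800 bytes.
Track C: 5,512 × 6,187 × 3 × 1 = 102,308,232 bytes.
Track D: 50,000 × 6,187 × 1 × 1 = 309,350,000 bytes.
Track E: 8,000 × 6,187 × 3 × 6 = 890,928,000 bytes.
Total = 2,666,819,732 bytes = 2666.82 MB.

2666.82 MB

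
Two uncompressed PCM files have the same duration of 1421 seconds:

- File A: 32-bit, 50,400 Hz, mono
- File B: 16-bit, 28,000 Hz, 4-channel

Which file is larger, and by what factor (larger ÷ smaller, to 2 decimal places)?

File A: 50,400 × 4 × 1 = 201,600 bytes/s.
File B: 28,000 × 2 × 4 = 224,000 bytes/s.
File B is larger; ratio = 318,304,000 / 286,473,600 = 1.11.

File B, by a factor of 1.11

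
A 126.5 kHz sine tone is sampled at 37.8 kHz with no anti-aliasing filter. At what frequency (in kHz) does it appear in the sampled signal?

Nyquist = 37,800/2 = 18,900 Hz; 126,500 Hz exceeds it.
Alias = |126,500 − 3×37,800| = |126,500 − 113,400| = 13,100 Hz = 13.1 kHz.

13.1 kHz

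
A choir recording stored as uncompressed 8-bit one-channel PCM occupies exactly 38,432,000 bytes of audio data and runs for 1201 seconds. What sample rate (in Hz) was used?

32,000 Hz

Bytes = sample_rate × seconds × bytes_per_sample × channels.
sample_rate = 38,432,000 / (1,201 × 1 × 1) = 38,432,000 / 1,201 = 32,000 Hz.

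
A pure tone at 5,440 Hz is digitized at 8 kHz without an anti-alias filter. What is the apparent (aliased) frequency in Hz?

Nyquist = 8,000/2 = 4,000 Hz; 5,440 Hz exceeds it.
Alias = |5,440 − 1×8,000| = |5,440 − 8,000| = 2,560 Hz.

2,560 Hz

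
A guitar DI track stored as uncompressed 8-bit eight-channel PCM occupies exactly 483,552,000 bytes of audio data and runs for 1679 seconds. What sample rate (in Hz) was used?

Bytes = sample_rate × seconds × bytes_per_sample × channels.
sample_rate = 483,552,000 / (1,679 × 1 × 8) = 483,552,000 / 13,432 = 36,000 Hz.

36,000 Hz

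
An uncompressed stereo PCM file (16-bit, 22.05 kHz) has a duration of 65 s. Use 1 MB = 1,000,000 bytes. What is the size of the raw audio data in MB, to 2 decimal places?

5.73 MB

Bytes = 22,050 samples/s × 65 s × 2 bytes/sample × 2 ch = 5,733,000 bytes.
5,733,000 / 1,000,000 = 5.73 MB.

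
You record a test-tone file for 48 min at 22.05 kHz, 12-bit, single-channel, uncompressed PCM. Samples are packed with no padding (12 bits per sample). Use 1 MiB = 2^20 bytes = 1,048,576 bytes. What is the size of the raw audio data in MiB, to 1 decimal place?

Duration = 48 min = 2,880 s.
Bits = 22,050 × 2,880 × 12 × 1 = 762,048,000 bits = 95,256,000 bytes.
95,256,000 / 1,048,576 = 90.8 MiB.

90.8 MiB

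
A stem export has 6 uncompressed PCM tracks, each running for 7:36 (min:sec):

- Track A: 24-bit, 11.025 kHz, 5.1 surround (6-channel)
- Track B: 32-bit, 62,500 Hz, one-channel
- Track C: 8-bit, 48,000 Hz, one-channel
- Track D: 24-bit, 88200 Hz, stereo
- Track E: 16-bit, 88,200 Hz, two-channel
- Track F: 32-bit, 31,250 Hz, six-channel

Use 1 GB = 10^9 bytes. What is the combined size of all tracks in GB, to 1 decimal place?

7:36 (min:sec) = 456 s.
Track A: 11,025 × 456 × 3 × 6 = 90,493,200 bytes.
Track B: 62,500 × 456 × 4 × 1 = 114,000,000 bytes.
Track C: 48,000 × 456 × 1 × 1 = 21,888,000 bytes.
Track D: 88,200 × 456 × 3 × 2 = 241,315,200 bytes.
Track E: 88,200 × 456 × 2 × 2 = 160,876,800 bytes.
Track F: 31,250 × 456 × 4 × 6 = 342,000,000 bytes.
Total = 970,573,200 bytes = 1.0 GB.

1.0 GB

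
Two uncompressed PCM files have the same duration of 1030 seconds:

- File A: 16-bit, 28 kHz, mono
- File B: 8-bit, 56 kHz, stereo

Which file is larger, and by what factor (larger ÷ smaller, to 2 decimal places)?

File B, by a factor of 2.00

File A: 28,000 × 2 × 1 = 56,000 bytes/s.
File B: 56,000 × 1 × 2 = 112,000 bytes/s.
File B is larger; ratio = 115,360,000 / 57,680,000 = 2.00.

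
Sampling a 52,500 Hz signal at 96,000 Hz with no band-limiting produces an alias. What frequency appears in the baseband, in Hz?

Nyquist = 96,000/2 = 48,000 Hz; 52,500 Hz exceeds it.
Alias = |52,500 − 1×96,000| = |52,500 − 96,000| = 43,500 Hz.

43,500 Hz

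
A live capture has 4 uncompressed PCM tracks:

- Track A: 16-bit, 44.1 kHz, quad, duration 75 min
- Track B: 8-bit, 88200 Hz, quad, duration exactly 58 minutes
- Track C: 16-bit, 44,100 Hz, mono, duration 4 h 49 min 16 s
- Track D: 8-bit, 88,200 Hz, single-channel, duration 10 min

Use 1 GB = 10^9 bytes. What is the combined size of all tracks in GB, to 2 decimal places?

4.40 GB

Track A: 75 min = 4,500 s; 44,100 × 4,500 × 2 × 4 = 1,587,600,000 bytes.
Track B: exactly 58 minutes = 3,480 s; 88,200 × 3,480 × 1 × 4 = 1,227,744,000 bytes.
Track C: 4 h 49 min 16 s = 17,356 s; 44,100 × 17,356 × 2 × 1 = 1,530,799,200 bytes.
Track D: 10 min = 600 s; 88,200 × 600 × 1 × 1 = 52,920,000 bytes.
Total = 4,399,063,200 bytes = 4.40 GB.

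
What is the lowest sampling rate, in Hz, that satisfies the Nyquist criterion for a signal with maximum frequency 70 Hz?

Minimum sample rate = 2 × 70 Hz = 140 Hz.

140 Hz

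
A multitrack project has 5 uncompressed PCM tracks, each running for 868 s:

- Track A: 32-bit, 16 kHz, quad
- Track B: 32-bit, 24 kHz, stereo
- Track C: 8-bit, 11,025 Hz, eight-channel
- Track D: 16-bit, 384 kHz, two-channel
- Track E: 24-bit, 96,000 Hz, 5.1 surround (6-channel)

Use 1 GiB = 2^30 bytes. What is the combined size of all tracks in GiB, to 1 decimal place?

Track A: 16,000 × 868 × 4 × 4 = 222,208,000 bytes.
Track B: 24,000 × 868 × 4 × 2 = 166,656,000 bytes.
Track C: 11,025 × 868 × 1 × 8 = 76,557,600 bytes.
Track D: 384,000 × 868 × 2 × 2 = 1,333,248,000 bytes.
Track E: 96,000 × 868 × 3 × 6 = 1,499,904,000 bytes.
Total = 3,298,573,600 bytes = 3.1 GiB.

3.1 GiB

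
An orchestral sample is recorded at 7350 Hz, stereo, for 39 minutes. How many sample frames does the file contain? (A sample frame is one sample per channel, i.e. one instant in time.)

17,199,000 sample frames

39 minutes = 2,340 s.
7,350 samples/s × 2,340 s = 17,199,000 frames.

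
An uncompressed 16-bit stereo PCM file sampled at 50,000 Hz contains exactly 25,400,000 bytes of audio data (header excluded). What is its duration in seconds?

Byte rate = 50,000 × 2 × 2 = 200,000 bytes/s.
Duration = 25,400,000 / 200,000 = 127 s.

127 seconds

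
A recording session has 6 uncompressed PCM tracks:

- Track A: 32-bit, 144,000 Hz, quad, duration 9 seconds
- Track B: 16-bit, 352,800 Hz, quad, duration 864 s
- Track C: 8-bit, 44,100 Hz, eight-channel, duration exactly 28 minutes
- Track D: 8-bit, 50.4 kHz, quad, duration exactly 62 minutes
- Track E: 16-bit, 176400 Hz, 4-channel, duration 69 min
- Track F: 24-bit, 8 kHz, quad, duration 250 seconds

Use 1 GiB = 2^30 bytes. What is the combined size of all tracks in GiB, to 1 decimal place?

Track A: 144,000 × 9 × 4 × 4 = 20,736,000 bytes.
Track B: 352,800 × 864 × 2 × 4 = 2,438,553,600 bytes.
Track C: exactly 28 minutes = 1,680 s; 44,100 × 1,680 × 1 × 8 = 592,704,000 bytes.
Track D: exactly 62 minutes = 3,720 s; 50,400 × 3,720 × 1 × 4 = 749,952,000 bytes.
Track E: 69 min = 4,140 s; 176,400 × 4,140 × 2 × 4 = 5,842,368,000 bytes.
Track F: 8,000 × 250 × 3 × 4 = 24,000,000 bytes.
Total = 9,668,313,600 bytes = 9.0 GiB.

9.0 GiB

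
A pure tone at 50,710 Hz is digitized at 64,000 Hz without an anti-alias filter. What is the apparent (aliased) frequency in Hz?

Nyquist = 64,000/2 = 32,000 Hz; 50,710 Hz exceeds it.
Alias = |50,710 − 1×64,000| = |50,710 − 64,000| = 13,290 Hz.

13,290 Hz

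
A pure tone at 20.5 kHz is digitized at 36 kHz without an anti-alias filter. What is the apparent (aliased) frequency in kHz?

15.5 kHz

Nyquist = 36,000/2 = 18,000 Hz; 20,500 Hz exceeds it.
Alias = |20,500 − 1×36,000| = |20,500 − 36,000| = 15,500 Hz = 15.5 kHz.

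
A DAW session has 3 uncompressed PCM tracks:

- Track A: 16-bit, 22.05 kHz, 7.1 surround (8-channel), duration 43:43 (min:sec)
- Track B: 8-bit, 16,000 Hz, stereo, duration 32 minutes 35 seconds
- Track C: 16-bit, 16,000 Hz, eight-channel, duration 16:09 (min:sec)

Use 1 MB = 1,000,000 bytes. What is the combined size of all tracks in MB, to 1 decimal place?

1236.0 MB

Track A: 43:43 (min:sec) = 2,623 s; 22,050 × 2,623 × 2 × 8 = 925,394,400 bytes.
Track B: 32 minutes 35 seconds = 1,955 s; 16,000 × 1,955 × 1 × 2 = 62,560,000 bytes.
Track C: 16:09 (min:sec) = 969 s; 16,000 × 969 × 2 × 8 = 248,064,000 bytes.
Total = 1,236,018,400 bytes = 1236.0 MB.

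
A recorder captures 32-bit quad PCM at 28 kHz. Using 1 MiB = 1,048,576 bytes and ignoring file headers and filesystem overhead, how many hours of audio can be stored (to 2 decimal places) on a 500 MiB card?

0.33 hours

Uncompressed byte rate = 28,000 × 4 × 4 = 448,000 bytes/s.
Capacity = 500 × 1,048,576 = 524,288,000 bytes.
524,288,000 / 448,000 ≈ 1170.29 s → 0.33 hours.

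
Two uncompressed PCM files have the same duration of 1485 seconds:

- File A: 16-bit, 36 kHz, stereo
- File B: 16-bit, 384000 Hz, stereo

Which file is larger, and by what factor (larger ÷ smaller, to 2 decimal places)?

File B, by a factor of 10.67

File A: 36,000 × 2 × 2 = 144,000 bytes/s.
File B: 384,000 × 2 × 2 = 1,536,000 bytes/s.
File B is larger; ratio = 2,280,960,000 / 213,840,000 = 10.67.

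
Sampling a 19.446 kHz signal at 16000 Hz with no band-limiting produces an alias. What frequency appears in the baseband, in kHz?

Nyquist = 16,000/2 = 8,000 Hz; 19,446 Hz exceeds it.
Alias = |19,446 − 1×16,000| = |19,446 − 16,000| = 3,446 Hz = 3.446 kHz.

3.446 kHz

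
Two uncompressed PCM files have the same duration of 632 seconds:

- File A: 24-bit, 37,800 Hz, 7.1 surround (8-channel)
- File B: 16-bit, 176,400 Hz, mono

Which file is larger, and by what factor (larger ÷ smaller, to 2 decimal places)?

File A, by a factor of 2.57

File A: 37,800 × 3 × 8 = 907,200 bytes/s.
File B: 176,400 × 2 × 1 = 352,800 bytes/s.
File A is larger; ratio = 573,350,400 / 222,969,600 = 2.57.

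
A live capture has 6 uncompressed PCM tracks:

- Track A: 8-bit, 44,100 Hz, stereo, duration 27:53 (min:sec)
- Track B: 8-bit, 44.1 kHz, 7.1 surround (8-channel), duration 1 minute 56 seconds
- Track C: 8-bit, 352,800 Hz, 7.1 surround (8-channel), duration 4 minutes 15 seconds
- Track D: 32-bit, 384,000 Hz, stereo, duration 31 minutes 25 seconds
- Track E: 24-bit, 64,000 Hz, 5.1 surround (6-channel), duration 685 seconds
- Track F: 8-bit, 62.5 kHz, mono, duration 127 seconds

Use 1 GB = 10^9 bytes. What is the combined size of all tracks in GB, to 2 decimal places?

7.50 GB

Track A: 27:53 (min:sec) = 1,673 s; 44,100 × 1,673 × 1 × 2 = 147,558,600 bytes.
Track B: 1 minute 56 seconds = 116 s; 44,100 × 116 × 1 × 8 = 40,924,800 bytes.
Track C: 4 minutes 15 seconds = 255 s; 352,800 × 255 × 1 × 8 = 719,712,000 bytes.
Track D: 31 minutes 25 seconds = 1,885 s; 384,000 × 1,885 × 4 × 2 = 5,790,720,000 bytes.
Track E: 64,000 × 685 × 3 × 6 = 789,120,000 bytes.
Track F: 62,500 × 127 × 1 × 1 = 7,937,500 bytes.
Total = 7,495,972,900 bytes = 7.50 GB.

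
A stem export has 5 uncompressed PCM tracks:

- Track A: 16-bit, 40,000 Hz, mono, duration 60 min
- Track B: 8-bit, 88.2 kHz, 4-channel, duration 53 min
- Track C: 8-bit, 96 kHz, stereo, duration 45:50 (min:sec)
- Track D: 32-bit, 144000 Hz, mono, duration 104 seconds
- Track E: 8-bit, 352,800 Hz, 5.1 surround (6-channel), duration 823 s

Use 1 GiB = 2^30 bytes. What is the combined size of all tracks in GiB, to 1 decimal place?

Track A: 60 min = 3,600 s; 40,000 × 3,600 × 2 × 1 = 288,000,000 bytes.
Track B: 53 min = 3,180 s; 88,200 × 3,180 × 1 × 4 = 1,121,904,000 bytes.
Track C: 45:50 (min:sec) = 2,750 s; 96,000 × 2,750 × 1 × 2 = 528,000,000 bytes.
Track D: 144,000 × 104 × 4 × 1 = 59,904,000 bytes.
Track E: 352,800 × 823 × 1 × 6 = 1,742,126,400 bytes.
Total = 3,739,934,400 bytes = 3.5 GiB.

3.5 GiB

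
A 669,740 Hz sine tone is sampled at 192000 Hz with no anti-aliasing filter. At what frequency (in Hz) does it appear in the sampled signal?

Nyquist = 192,000/2 = 96,000 Hz; 669,740 Hz exceeds it.
Alias = |669,740 − 3×192,000| = |669,740 − 576,000| = 93,740 Hz.

93,740 Hz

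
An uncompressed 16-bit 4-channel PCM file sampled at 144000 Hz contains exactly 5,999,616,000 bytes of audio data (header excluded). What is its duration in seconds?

5,208 seconds

Byte rate = 144,000 × 2 × 4 = 1,152,000 bytes/s.
Duration = 5,999,616,000 / 1,152,000 = 5,208 s.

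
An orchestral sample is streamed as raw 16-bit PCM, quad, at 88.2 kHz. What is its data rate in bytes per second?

Bit rate = 88,200 × 16 × 4 = 5,644,800 bits/s.
5,644,800 / 8 = 705,600 bytes/s.

705,600 bytes/s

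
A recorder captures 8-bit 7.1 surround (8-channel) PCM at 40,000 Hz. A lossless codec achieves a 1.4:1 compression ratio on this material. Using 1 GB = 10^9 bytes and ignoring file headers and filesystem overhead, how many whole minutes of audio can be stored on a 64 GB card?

4,666 minutes

Uncompressed byte rate = 40,000 × 1 × 8 = 320,000 bytes/s.
After 1.4:1 compression, effective rate ≈ 228571.43 bytes/s.
Capacity = 64 × 1,000,000,000 = 64,000,000,000 bytes.
64,000,000,000 / effective rate ≈ 280000 s → 4,666 minutes.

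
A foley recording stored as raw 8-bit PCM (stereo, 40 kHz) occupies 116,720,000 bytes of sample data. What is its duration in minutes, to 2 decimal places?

24.32 minutes

Byte rate = 40,000 × 1 × 2 = 80,000 bytes/s.
Duration = 116,720,000 / 80,000 = 1,459 s.
1,459 s / 60 = 24.32 minutes.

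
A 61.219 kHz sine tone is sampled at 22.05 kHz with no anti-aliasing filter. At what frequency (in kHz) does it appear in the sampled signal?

4.931 kHz

Nyquist = 22,050/2 = 11,025 Hz; 61,219 Hz exceeds it.
Alias = |61,219 − 3×22,050| = |61,219 − 66,150| = 4,931 Hz = 4.931 kHz.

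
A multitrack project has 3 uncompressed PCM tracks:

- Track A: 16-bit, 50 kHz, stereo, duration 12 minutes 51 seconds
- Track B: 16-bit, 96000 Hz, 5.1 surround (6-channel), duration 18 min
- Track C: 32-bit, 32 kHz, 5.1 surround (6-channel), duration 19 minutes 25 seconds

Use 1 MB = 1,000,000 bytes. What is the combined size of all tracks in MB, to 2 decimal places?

2293.08 MB

Track A: 12 minutes 51 seconds = 771 s; 50,000 × 771 × 2 × 2 = 154,200,000 bytes.
Track B: 18 min = 1,080 s; 96,000 × 1,080 × 2 × 6 = 1,244,160,000 bytes.
Track C: 19 minutes 25 seconds = 1,165 s; 32,000 × 1,165 × 4 × 6 = 894,720,000 bytes.
Total = 2,293,080,000 bytes = 2293.08 MB.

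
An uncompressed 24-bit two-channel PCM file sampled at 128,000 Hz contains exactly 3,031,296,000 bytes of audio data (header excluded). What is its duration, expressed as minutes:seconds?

Byte rate = 128,000 × 3 × 2 = 768,000 bytes/s.
Duration = 3,031,296,000 / 768,000 = 3,947 s.
3,947 s = 65:47.

65:47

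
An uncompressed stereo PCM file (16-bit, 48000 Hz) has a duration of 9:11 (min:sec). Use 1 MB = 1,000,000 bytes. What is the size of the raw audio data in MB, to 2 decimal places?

105.79 MB

Duration = 9:11 (min:sec) = 551 s.
Bytes = 48,000 samples/s × 551 s × 2 bytes/sample × 2 ch = 105,792,000 bytes.
105,792,000 / 1,000,000 = 105.79 MB.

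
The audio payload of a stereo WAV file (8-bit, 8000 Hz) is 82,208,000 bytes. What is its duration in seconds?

Byte rate = 8,000 × 1 × 2 = 16,000 bytes/s.
Duration = 82,208,000 / 16,000 = 5,138 s.

5,138 seconds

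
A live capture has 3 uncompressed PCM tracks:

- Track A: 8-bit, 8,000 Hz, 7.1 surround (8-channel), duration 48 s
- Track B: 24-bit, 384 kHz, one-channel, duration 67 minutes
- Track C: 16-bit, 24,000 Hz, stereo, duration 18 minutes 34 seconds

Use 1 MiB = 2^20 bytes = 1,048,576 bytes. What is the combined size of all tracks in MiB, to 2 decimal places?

Track A: 8,000 × 48 × 1 × 8 = 3,072,000 bytes.
Track B: 67 minutes = 4,020 s; 384,000 × 4,020 × 3 × 1 = 4,631,040,000 bytes.
Track C: 18 minutes 34 seconds = 1,114 s; 24,000 × 1,114 × 2 × 2 = 106,944,000 bytes.
Total = 4,741,056,000 bytes = 4521.42 MiB.

4521.42 MiB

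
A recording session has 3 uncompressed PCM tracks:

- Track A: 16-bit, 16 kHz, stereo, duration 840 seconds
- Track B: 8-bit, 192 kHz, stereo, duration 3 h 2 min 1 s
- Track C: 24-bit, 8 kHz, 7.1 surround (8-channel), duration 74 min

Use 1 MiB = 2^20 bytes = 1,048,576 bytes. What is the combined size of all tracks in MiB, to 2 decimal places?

4863.65 MiB

Track A: 16,000 × 840 × 2 × 2 = 53,760,000 bytes.
Track B: 3 h 2 min 1 s = 10,921 s; 192,000 × 10,921 × 1 × 2 = 4,193,664,000 bytes.
Track C: 74 min = 4,440 s; 8,000 × 4,440 × 3 × 8 = 852,480,000 bytes.
Total = 5,099,904,000 bytes = 4863.65 MiB.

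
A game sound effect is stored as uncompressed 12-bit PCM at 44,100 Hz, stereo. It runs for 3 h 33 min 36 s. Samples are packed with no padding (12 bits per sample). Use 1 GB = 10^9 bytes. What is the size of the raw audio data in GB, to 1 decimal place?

Duration = 3 h 33 min 36 s = 12,816 s.
Bits = 44,100 × 12,816 × 12 × 2 = 13,564,454,400 bits = 1,695,556,800 bytes.
1,695,556,800 / 1,000,000,000 = 1.7 GB.

1.7 GB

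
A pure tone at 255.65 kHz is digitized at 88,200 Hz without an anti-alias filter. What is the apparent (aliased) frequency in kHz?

8.95 kHz

Nyquist = 88,200/2 = 44,100 Hz; 255,650 Hz exceeds it.
Alias = |255,650 − 3×88,200| = |255,650 − 264,600| = 8,950 Hz = 8.95 kHz.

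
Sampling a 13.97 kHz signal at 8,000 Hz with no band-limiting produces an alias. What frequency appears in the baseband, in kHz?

2.03 kHz

Nyquist = 8,000/2 = 4,000 Hz; 13,970 Hz exceeds it.
Alias = |13,970 − 2×8,000| = |13,970 − 16,000| = 2,030 Hz = 2.03 kHz.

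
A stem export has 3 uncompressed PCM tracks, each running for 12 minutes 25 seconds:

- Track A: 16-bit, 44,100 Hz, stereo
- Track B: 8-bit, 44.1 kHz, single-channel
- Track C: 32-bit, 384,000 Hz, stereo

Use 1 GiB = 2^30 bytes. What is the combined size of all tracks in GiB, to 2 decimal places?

12 minutes 25 seconds = 745 s.
Track A: 44,100 × 745 × 2 × 2 = 131,418,000 bytes.
Track B: 44,100 × 745 × 1 × 1 = 32,854,500 bytes.
Track C: 384,000 × 745 × 4 × 2 = 2,288,640,000 bytes.
Total = 2,452,912,500 bytes = 2.28 GiB.

2.28 GiB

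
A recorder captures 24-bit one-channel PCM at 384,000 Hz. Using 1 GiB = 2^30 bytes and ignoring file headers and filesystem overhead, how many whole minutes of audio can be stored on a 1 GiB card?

15 minutes

Uncompressed byte rate = 384,000 × 3 × 1 = 1,152,000 bytes/s.
Capacity = 1 × 1,073,741,824 = 1,073,741,824 bytes.
1,073,741,824 / 1,152,000 ≈ 932.07 s → 15 minutes.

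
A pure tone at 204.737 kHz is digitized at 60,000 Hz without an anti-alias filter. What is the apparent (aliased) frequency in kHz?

Nyquist = 60,000/2 = 30,000 Hz; 204,737 Hz exceeds it.
Alias = |204,737 − 3×60,000| = |204,737 − 180,000| = 24,737 Hz = 24.737 kHz.

24.737 kHz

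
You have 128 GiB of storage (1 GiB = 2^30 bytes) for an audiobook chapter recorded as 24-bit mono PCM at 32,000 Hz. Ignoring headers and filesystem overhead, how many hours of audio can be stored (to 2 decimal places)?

Uncompressed byte rate = 32,000 × 3 × 1 = 96,000 bytes/s.
Capacity = 128 × 1,073,741,824 = 137,438,953,472 bytes.
137,438,953,472 / 96,000 ≈ 1431655.77 s → 397.68 hours.

397.68 hours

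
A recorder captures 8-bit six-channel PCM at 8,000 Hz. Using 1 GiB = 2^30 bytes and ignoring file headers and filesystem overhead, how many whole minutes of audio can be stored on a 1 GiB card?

Uncompressed byte rate = 8,000 × 1 × 6 = 48,000 bytes/s.
Capacity = 1 × 1,073,741,824 = 1,073,741,824 bytes.
1,073,741,824 / 48,000 ≈ 22369.62 s → 372 minutes.

372 minutes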